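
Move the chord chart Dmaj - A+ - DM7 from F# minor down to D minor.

F# minor down to D minor is a major third; each chord root moves by that interval while the quality stays the same.
Dmaj: root D down a major third → Bb, giving Bbmaj.
A+: root A down a major third → F, giving F+.
DM7: root D down a major third → Bb, giving BbM7.

Bbmaj F+ BbM7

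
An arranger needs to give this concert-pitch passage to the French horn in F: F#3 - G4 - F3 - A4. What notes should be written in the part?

Written C4 sounds as F3 on the French horn in F, so concert pitches are written a perfect fifth up.
F#3 → C#4
G4 → D5
F3 → C4
A4 → E5

C#4 D5 C4 E5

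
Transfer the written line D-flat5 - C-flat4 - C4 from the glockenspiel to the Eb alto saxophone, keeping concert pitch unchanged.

Bb7 Ab6 A6

First find concert pitch: the glockenspiel sounds a perfect fifteenth above written, so D-flat5 C-flat4 C4 sounds Db7 Cb6 C6.
Then write for Eb alto saxophone: it sounds a major sixth below written, so the part must be a major sixth above concert.
Db7 → Bb7
Cb6 → Ab6
C6 → A6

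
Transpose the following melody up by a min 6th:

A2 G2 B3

A2 up a minor sixth is F3.
A minor sixth up from G2 gives Eb3.
A minor sixth up from B3 gives G4.

F3 Eb3 G4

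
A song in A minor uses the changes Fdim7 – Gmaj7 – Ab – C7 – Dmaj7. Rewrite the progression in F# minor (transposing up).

Ddim7 Emaj7 F A7 Bmaj7

A minor up to F# minor is a major sixth; each chord root moves by that interval while the quality stays the same.
Fdim7: root F up a major sixth → D, giving Ddim7.
Gmaj7: root G up a major sixth → E, giving Emaj7.
Ab: root Ab up a major sixth → F, giving F.
C7: root C up a major sixth → A, giving A7.
Dmaj7: root D up a major sixth → B, giving Bmaj7.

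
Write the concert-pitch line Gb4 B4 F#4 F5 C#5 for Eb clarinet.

Written C4 sounds as Eb4 on the Eb clarinet, so concert pitches are written a minor third down.
Gb4 gives Eb4
B4 gives G#4
F#4 gives D#4
F5 gives D5
C#5 gives A#4

Eb4 G#4 D#4 D5 A#4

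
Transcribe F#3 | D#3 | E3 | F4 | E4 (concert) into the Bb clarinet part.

G#3 E#3 F#3 G4 F#4

Written C4 sounds as Bb3 on the Bb clarinet, so concert pitches are written a major second up.
F#3 → G#3
D#3 → E#3
E3 → F#3
F4 → G4
E4 → F#4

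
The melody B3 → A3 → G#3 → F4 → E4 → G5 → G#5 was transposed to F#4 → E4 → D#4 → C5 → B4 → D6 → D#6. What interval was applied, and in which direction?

up a perfect fifth

Take the first pair: B3 → F#4. B to F spans 5 letter names, so the interval is some kind of fifth.
B3 to F#4 is 7 semitones, which makes it a perfect fifth; the second version is higher, so the direction is up.
Checking another pair — G#5 → D#6 — gives the same interval.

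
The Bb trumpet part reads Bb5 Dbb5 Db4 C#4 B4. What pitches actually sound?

Ab5 Cbb5 Cb4 B3 A4

Written C4 on the Bb trumpet sounds as Bb3, a major second lower; apply that shift to every note.
Bb5 gives Ab5
Dbb5 gives Cbb5
Db4 gives Cb4
C#4 gives B3
B4 gives A4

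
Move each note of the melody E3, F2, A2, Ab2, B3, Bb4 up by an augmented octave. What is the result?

E3 -> E#4
F2 -> F#3
A2 -> A#3
Ab2 -> A3
B3 -> B#4
Bb4 -> B5

E#4 F#3 A#3 A3 B#4 B5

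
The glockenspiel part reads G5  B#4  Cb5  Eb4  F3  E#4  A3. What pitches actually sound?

G7 B#6 Cb7 Eb6 F5 E#6 A5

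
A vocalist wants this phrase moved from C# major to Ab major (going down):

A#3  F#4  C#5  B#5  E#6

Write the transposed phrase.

F3 Db4 Ab4 G5 C6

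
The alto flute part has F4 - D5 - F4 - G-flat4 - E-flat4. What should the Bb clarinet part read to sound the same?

D4 B4 D4 Eb4 C4

First find concert pitch: the alto flute sounds a perfect fourth below written, so F4 D5 F4 G-flat4 E-flat4 sounds C4 A4 C4 Db4 Bb3.
Then write for Bb clarinet: it sounds a major second below written, so the part must be a major second above concert.
C4 → D4
A4 → B4
C4 → D4
Db4 → Eb4
Bb3 → C4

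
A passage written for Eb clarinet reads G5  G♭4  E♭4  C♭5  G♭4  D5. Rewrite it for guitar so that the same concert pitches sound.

Bb6 Bbb5 Gb5 Ebb6 Bbb5 F6

First find concert pitch: the Eb clarinet sounds a minor third above written, so G5 G♭4 E♭4 C♭5 G♭4 D5 sounds Bb5 Bbb4 Gb4 Ebb5 Bbb4 F5.
Then write for guitar: it sounds a perfect octave below written, so the part must be a perfect octave above concert.
Bb5 → Bb6
Bbb4 → Bbb5
Gb4 → Gb5
Ebb5 → Ebb6
Bbb4 → Bbb5
F5 → F6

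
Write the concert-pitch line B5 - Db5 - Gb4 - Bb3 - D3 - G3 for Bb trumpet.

C#6 Eb5 Ab4 C4 E3 A3

The Bb trumpet sounds a major second below written, so the written part must be a major second above concert — transpose each note up.
B5 gives C#6
Db5 gives Eb5
Gb4 gives Ab4
Bb3 gives C4
D3 gives E3
G3 gives A3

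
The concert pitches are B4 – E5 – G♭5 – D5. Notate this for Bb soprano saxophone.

The Bb soprano saxophone sounds a major second below written, so the written part must be a major second above concert — transpose each note up.
B4 → C#5
E5 → F#5
Gb5 → Ab5
D5 → E5

C#5 F#5 Ab5 E5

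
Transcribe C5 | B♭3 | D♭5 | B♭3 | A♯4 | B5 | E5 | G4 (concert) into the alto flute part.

F5 Eb4 Gb5 Eb4 D#5 E6 A5 C5

Written C4 sounds as G3 on the alto flute, so concert pitches are written a perfect fourth up.
C5 -> F5
Bb3 -> Eb4
Db5 -> Gb5
Bb3 -> Eb4
A#4 -> D#5
B5 -> E6
E5 -> A5
G4 -> C5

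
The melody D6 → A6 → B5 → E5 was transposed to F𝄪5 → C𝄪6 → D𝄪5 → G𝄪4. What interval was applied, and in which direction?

down a diminished sixth

From D6 to F##5 is 6 letter names — a sixth of some quality.
F##5 to D6 is 7 semitones, which makes it a diminished sixth; the second version is lower, so the direction is down.
Checking another pair — E5 → G##4 — gives the same interval.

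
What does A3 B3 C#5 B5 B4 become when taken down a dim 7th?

B#2 C##3 D##4 C##5 C##4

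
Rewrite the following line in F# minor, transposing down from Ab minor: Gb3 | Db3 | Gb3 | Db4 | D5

Ab minor to F# minor down is a diminished third, so every note moves down by that interval.
Gb3 to E3
Db3 to B2
Gb3 to E3
Db4 to B3
D5 to B#4

E3 B2 E3 B3 B#4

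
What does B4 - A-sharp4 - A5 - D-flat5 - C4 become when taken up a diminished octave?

Bb5 A5 Ab6 Dbb6 Cb5

B4 -> Bb5
A#4 -> A5
A5 -> Ab6
Db5 -> Dbb6
C4 -> Cb5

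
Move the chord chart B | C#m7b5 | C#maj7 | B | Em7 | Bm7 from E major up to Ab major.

Eb Fm7b5 Fmaj7 Eb Abm7 Ebm7

E major up to Ab major is a diminished fourth; each chord root moves by that interval while the quality stays the same.
B: root B up a diminished fourth → Eb, giving Eb.
C#m7b5: root C# up a diminished fourth → F, giving Fm7b5.
C#maj7: root C# up a diminished fourth → F, giving Fmaj7.
B: root B up a diminished fourth → Eb, giving Eb.
Em7: root E up a diminished fourth → Ab, giving Abm7.
Bm7: root B up a diminished fourth → Eb, giving Ebm7.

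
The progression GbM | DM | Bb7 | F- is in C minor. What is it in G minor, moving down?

DbM AM F7 C-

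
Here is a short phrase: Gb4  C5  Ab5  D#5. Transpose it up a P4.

Gb4 → Cb5
C5 → F5
Ab5 → Db6
D#5 → G#5

Cb5 F5 Db6 G#5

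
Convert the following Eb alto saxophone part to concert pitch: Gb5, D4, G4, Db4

Bbb4 F3 Bb3 Fb3

Written C4 on the Eb alto saxophone sounds as Eb3, a major sixth lower; apply that shift to every note.
Gb5 -> Bbb4
D4 -> F3
G4 -> Bb3
Db4 -> Fb3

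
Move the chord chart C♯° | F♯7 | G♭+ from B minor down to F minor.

G° C7 Dbb+

B minor down to F minor is an augmented fourth; each chord root moves by that interval while the quality stays the same.
C♯°: root C♯ down an augmented fourth → G, giving G°.
F♯7: root F♯ down an augmented fourth → C, giving C7.
G♭+: root G♭ down an augmented fourth → Dbb, giving Dbb+.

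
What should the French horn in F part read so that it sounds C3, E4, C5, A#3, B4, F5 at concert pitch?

G3 B4 G5 E#4 F#5 C6

Written C4 sounds as F3 on the French horn in F, so concert pitches are written a perfect fifth up.
C3 becomes G3
E4 becomes B4
C5 becomes G5
A#3 becomes E#4
B4 becomes F#5
F5 becomes C6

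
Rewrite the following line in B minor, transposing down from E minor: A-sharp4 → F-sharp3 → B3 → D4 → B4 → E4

From E down to B is a perfect fourth; apply that to each pitch.
A#4 becomes E#4
F#3 becomes C#3
B3 becomes F#3
D4 becomes A3
B4 becomes F#4
E4 becomes B3

E#4 C#3 F#3 A3 F#4 B3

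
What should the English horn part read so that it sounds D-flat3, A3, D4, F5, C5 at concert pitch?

Written C4 sounds as F3 on the English horn, so concert pitches are written a perfect fifth up.
Db3 becomes Ab3
A3 becomes E4
D4 becomes A4
F5 becomes C6
C5 becomes G5

Ab3 E4 A4 C6 G5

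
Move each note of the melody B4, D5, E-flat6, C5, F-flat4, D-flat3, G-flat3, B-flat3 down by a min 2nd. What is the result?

B4 down a minor second is A#4.
D5: a second down reaches C, and 1 semitone makes it C#5.
Eb6 down a minor second is D6.
C5: a second down reaches B, and 1 semitone makes it B4.
A minor second down from Fb4 gives Eb4.
Db3: a second down reaches C, and 1 semitone makes it C3.
Gb3 down a minor second is F3.
Bb3 down a minor second is A3.

A#4 C#5 D6 B4 Eb4 C3 F3 A3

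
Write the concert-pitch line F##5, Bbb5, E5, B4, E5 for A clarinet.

Written C4 sounds as A3 on the A clarinet, so concert pitches are written a minor third up.
F##5 → A#5
Bbb5 → Dbb6
E5 → G5
B4 → D5
E5 → G5

A#5 Dbb6 G5 D5 G5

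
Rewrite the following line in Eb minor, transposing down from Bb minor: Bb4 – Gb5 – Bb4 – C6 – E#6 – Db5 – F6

Eb4 Cb5 Eb4 F5 A#5 Gb4 Bb5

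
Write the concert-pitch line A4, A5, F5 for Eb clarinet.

Written C4 sounds as Eb4 on the Eb clarinet, so concert pitches are written a minor third down.
A4 gives F#4
A5 gives F#5
F5 gives D5

F#4 F#5 D5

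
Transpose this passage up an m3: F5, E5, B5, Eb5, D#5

A minor third up from F5 gives Ab5.
A minor third up from E5 gives G5.
A minor third up from B5 gives D6.
A minor third up from Eb5 gives Gb5.
D#5 up a minor third is F#5.

Ab5 G5 D6 Gb5 F#5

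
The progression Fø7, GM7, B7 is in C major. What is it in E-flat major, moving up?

Abø7 BbM7 D7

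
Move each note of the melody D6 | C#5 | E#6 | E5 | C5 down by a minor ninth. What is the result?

C#5 B#3 D##5 D#4 B3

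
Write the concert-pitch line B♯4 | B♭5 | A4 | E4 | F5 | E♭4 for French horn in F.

Written C4 sounds as F3 on the French horn in F, so concert pitches are written a perfect fifth up.
B#4 -> F##5
Bb5 -> F6
A4 -> E5
E4 -> B4
F5 -> C6
Eb4 -> Bb4

F##5 F6 E5 B4 C6 Bb4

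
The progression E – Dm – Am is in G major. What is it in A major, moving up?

F# Em Bm

G major up to A major is a major second; each chord root moves by that interval while the quality stays the same.
E: root E up a major second → F#, giving F#.
Dm: root D up a major second → E, giving Em.
Am: root A up a major second → B, giving Bm.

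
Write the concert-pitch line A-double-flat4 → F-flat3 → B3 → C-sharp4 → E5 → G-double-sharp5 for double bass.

Written C4 sounds as C3 on the double bass, so concert pitches are written a perfect octave up.
Abb4 -> Abb5
Fb3 -> Fb4
B3 -> B4
C#4 -> C#5
E5 -> E6
G##5 -> G##6

Abb5 Fb4 B4 C#5 E6 G##6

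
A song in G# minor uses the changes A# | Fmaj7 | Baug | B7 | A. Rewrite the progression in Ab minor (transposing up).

Bb Gbbmaj7 Cbaug Cb7 Bbb

G# minor up to Ab minor is a diminished second; each chord root moves by that interval while the quality stays the same.
A#: root A# up a diminished second → Bb, giving Bb.
Fmaj7: root F up a diminished second → Gbb, giving Gbbmaj7.
Baug: root B up a diminished second → Cb, giving Cbaug.
B7: root B up a diminished second → Cb, giving Cb7.
A: root A up a diminished second → Bbb, giving Bbb.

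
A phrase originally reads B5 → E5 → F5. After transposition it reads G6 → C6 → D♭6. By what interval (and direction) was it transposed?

up a minor sixth

From B5 to G6 is 6 letter names — a sixth of some quality.
B5 to G6 is 8 semitones, which makes it a minor sixth; the second version is higher, so the direction is up.
Checking another pair — F5 → Db6 — gives the same interval.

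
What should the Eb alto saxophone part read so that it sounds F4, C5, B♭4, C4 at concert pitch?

D5 A5 G5 A4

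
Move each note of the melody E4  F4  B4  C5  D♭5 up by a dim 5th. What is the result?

Bb4 Cb5 F5 Gb5 Abb5

E4: a fifth up reaches B, and 6 semitones makes it Bb4.
F4 up a diminished fifth is Cb5.
A diminished fifth up from B4 gives F5.
A diminished fifth up from C5 gives Gb5.
Db5 up a diminished fifth is Abb5.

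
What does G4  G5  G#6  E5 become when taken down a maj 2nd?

F4 F5 F#6 D5

G4 becomes F4
G5 becomes F5
G#6 becomes F#6
E5 becomes D5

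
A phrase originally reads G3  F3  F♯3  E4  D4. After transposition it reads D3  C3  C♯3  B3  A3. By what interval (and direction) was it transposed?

down a perfect fourth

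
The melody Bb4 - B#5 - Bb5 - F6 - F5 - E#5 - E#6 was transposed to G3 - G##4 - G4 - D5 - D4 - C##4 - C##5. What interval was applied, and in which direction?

From Bb4 to G3 is 10 letter names — a tenth of some quality.
G3 to Bb4 is 15 semitones, which makes it a minor tenth; the second version is lower, so the direction is down.
Checking another pair — E#6 → C##5 — gives the same interval.

down a minor tenth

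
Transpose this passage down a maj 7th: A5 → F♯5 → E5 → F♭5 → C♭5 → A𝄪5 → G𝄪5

Bb4 G4 F4 Gbb4 Dbb4 B#4 A#4

A5 -> Bb4
F#5 -> G4
E5 -> F4
Fb5 -> Gbb4
Cb5 -> Dbb4
A##5 -> B#4
G##5 -> A#4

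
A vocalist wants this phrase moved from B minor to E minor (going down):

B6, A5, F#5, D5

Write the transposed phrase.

E6 D5 B4 G4

B minor to E minor down is a perfect fifth, so every note moves down by that interval.
B6 becomes E6
A5 becomes D5
F#5 becomes B4
D5 becomes G4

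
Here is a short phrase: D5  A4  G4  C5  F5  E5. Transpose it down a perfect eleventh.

A3 E3 D3 G3 C4 B3

D5 to A3
A4 to E3
G4 to D3
C5 to G3
F5 to C4
E5 to B3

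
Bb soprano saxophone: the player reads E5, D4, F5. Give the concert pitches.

D5 C4 Eb5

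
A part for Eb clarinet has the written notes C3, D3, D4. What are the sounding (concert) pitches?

Eb3 F3 F4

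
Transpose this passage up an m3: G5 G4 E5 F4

Bb5 Bb4 G5 Ab4

G5 -> Bb5
G4 -> Bb4
E5 -> G5
F4 -> Ab4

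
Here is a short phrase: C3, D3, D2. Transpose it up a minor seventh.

C3 → Bb3
D3 → C4
D2 → C3

Bb3 C4 C3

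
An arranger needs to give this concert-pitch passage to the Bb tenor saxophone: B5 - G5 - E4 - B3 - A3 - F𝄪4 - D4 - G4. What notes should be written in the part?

C#7 A6 F#5 C#5 B4 G##5 E5 A5

The Bb tenor saxophone sounds a major ninth below written, so the written part must be a major ninth above concert — transpose each note up.
B5 -> C#7
G5 -> A6
E4 -> F#5
B3 -> C#5
A3 -> B4
F##4 -> G##5
D4 -> E5
G4 -> A5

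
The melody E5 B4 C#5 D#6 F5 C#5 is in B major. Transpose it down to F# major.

B4 F#4 G#4 A#5 C5 G#4

From B down to F# is a perfect fourth; apply that to each pitch.
E5 becomes B4
B4 becomes F#4
C#5 becomes G#4
D#6 becomes A#5
F5 becomes C5
C#5 becomes G#4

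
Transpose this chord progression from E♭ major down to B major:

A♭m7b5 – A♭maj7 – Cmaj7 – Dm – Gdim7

Em7b5 Emaj7 G#maj7 A#m D#dim7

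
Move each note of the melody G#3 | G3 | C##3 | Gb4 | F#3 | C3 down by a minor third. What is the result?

E#3 E3 A##2 Eb4 D#3 A2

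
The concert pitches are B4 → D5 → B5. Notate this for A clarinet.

D5 F5 D6

The A clarinet sounds a minor third below written, so the written part must be a minor third above concert — transpose each note up.
B4 gives D5
D5 gives F5
B5 gives D6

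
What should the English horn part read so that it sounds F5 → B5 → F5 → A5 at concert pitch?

C6 F#6 C6 E6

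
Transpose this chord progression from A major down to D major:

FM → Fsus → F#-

BbM Bbsus B-

A major down to D major is a perfect fifth; each chord root moves by that interval while the quality stays the same.
FM: root F down a perfect fifth → Bb, giving BbM.
Fsus: root F down a perfect fifth → Bb, giving Bbsus.
F#-: root F# down a perfect fifth → B, giving B-.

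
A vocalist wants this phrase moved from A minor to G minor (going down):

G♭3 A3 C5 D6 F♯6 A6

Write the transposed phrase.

Fb3 G3 Bb4 C6 E6 G6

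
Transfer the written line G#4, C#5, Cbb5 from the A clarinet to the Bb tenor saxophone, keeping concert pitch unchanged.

First find concert pitch: the A clarinet sounds a minor third below written, so G#4 C#5 Cbb5 sounds E#4 A#4 Abb4.
Then write for Bb tenor saxophone: it sounds a major ninth below written, so the part must be a major ninth above concert.
E#4 → F##5
A#4 → B#5
Abb4 → Bbb5

F##5 B#5 Bbb5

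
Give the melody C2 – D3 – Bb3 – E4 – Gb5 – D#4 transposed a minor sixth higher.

C2 -> Ab2
D3 -> Bb3
Bb3 -> Gb4
E4 -> C5
Gb5 -> Ebb6
D#4 -> B4

Ab2 Bb3 Gb4 C5 Ebb6 B4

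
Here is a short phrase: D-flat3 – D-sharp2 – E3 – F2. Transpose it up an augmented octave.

D4 D##3 E#4 F#3

Db3: an octave up reaches D, and 13 semitones makes it D4.
D#2 up an augmented octave is D##3.
An augmented octave up from E3 gives E#4.
F2: an octave up reaches F, and 13 semitones makes it F#3.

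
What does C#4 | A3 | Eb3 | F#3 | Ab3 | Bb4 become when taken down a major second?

B3 G3 Db3 E3 Gb3 Ab4

C#4: a second down reaches B, and 2 semitones makes it B3.
A major second down from A3 gives G3.
Eb3 down a major second is Db3.
F#3: a second down reaches E, and 2 semitones makes it E3.
Ab3: a second down reaches G, and 2 semitones makes it Gb3.
Bb4: a second down reaches A, and 2 semitones makes it Ab4.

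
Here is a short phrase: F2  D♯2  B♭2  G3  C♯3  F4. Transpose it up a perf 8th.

F3 D#3 Bb3 G4 C#4 F5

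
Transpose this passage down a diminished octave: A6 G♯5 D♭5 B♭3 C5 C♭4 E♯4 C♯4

A#5 G##4 D4 B2 C#4 C3 E##3 C##3

A6: an octave down reaches A, and 11 semitones makes it A#5.
A diminished octave down from G#5 gives G##4.
Db5: an octave down reaches D, and 11 semitones makes it D4.
Bb3 down a diminished octave is B2.
C5: an octave down reaches C, and 11 semitones makes it C#4.
Cb4: an octave down reaches C, and 11 semitones makes it C3.
E#4 down a diminished octave is E##3.
A diminished octave down from C#4 gives C##3.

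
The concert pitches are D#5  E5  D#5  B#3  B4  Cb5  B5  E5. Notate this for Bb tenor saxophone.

E#6 F#6 E#6 C##5 C#6 Db6 C#7 F#6

The Bb tenor saxophone sounds a major ninth below written, so the written part must be a major ninth above concert — transpose each note up.
D#5 gives E#6
E5 gives F#6
D#5 gives E#6
B#3 gives C##5
B4 gives C#6
Cb5 gives Db6
B5 gives C#7
E5 gives F#6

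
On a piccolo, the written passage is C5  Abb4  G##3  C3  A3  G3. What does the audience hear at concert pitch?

The piccolo sounds a perfect octave above written, so transpose each written note up a perfect octave.
C5 gives C6
Abb4 gives Abb5
G##3 gives G##4
C3 gives C4
A3 gives A4
G3 gives G4

C6 Abb5 G##4 C4 A4 G4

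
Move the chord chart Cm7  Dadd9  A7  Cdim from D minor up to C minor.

Bbm7 Cadd9 G7 Bbdim

D minor up to C minor is a minor seventh; each chord root moves by that interval while the quality stays the same.
Cm7: root C up a minor seventh → Bb, giving Bbm7.
Dadd9: root D up a minor seventh → C, giving Cadd9.
A7: root A up a minor seventh → G, giving G7.
Cdim: root C up a minor seventh → Bb, giving Bbdim.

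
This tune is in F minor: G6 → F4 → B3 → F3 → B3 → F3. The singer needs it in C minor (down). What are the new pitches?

From F down to C is a perfect fourth; apply that to each pitch.
G6 becomes D6
F4 becomes C4
B3 becomes F#3
F3 becomes C3
B3 becomes F#3
F3 becomes C3

D6 C4 F#3 C3 F#3 C3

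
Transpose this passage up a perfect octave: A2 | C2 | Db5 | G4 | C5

A3 C3 Db6 G5 C6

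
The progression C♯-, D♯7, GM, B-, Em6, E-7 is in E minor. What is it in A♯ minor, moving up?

F##- G##7 C#M E#- A#m6 A#-7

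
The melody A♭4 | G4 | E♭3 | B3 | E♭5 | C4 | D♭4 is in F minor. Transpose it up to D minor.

F5 E5 C4 G#4 C6 A4 Bb4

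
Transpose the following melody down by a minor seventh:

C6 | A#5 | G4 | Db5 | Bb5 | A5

C6: a seventh down reaches D, and 10 semitones makes it D5.
A#5: a seventh down reaches B, and 10 semitones makes it B#4.
A minor seventh down from G4 gives A3.
Db5: a seventh down reaches E, and 10 semitones makes it Eb4.
A minor seventh down from Bb5 gives C5.
A minor seventh down from A5 gives B4.

D5 B#4 A3 Eb4 C5 B4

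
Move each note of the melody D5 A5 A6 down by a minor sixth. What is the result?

F#4 C#5 C#6

D5 -> F#4
A5 -> C#5
A6 -> C#6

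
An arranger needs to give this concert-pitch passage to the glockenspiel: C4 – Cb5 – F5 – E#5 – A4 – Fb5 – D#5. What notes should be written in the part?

Written C4 sounds as C6 on the glockenspiel, so concert pitches are written a perfect fifteenth down.
C4 -> C2
Cb5 -> Cb3
F5 -> F3
E#5 -> E#3
A4 -> A2
Fb5 -> Fb3
D#5 -> D#3

C2 Cb3 F3 E#3 A2 Fb3 D#3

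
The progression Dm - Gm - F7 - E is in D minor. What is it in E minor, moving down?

Em Am G7 F#

D minor down to E minor is a minor seventh; each chord root moves by that interval while the quality stays the same.
Dm: root D down a minor seventh → E, giving Em.
Gm: root G down a minor seventh → A, giving Am.
F7: root F down a minor seventh → G, giving G7.
E: root E down a minor seventh → F#, giving F#.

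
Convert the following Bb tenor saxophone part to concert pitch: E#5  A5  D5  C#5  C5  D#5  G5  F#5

D#4 G4 C4 B3 Bb3 C#4 F4 E4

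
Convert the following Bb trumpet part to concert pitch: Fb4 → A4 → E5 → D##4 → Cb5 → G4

Ebb4 G4 D5 C##4 Bbb4 F4

Written C4 on the Bb trumpet sounds as Bb3, a major second lower; apply that shift to every note.
Fb4 becomes Ebb4
A4 becomes G4
E5 becomes D5
D##4 becomes C##4
Cb5 becomes Bbb4
G4 becomes F4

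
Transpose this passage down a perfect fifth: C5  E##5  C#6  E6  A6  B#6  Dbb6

C5 to F4
E##5 to A##4
C#6 to F#5
E6 to A5
A6 to D6
B#6 to E#6
Dbb6 to Gbb5

F4 A##4 F#5 A5 D6 E#6 Gbb5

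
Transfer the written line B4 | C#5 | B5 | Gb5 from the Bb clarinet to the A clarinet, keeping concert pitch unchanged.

C5 D5 C6 Abb5

First find concert pitch: the Bb clarinet sounds a major second below written, so B4 C#5 B5 Gb5 sounds A4 B4 A5 Fb5.
Then write for A clarinet: it sounds a minor third below written, so the part must be a minor third above concert.
A4 → C5
B4 → D5
A5 → C6
Fb5 → Abb5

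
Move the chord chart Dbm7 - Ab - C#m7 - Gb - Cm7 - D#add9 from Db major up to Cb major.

Cbm7 Gb Bm7 Fb Bbm7 C#add9

Db major up to Cb major is a minor seventh; each chord root moves by that interval while the quality stays the same.
Dbm7: root Db up a minor seventh → Cb, giving Cbm7.
Ab: root Ab up a minor seventh → Gb, giving Gb.
C#m7: root C# up a minor seventh → B, giving Bm7.
Gb: root Gb up a minor seventh → Fb, giving Fb.
Cm7: root C up a minor seventh → Bb, giving Bbm7.
D#add9: root D# up a minor seventh → C#, giving C#add9.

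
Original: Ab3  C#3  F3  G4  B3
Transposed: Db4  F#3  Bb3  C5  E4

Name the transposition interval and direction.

Take the first pair: Ab3 → Db4. A to D spans 4 letter names, so the interval is some kind of fourth.
Ab3 to Db4 is 5 semitones, which makes it a perfect fourth; the second version is higher, so the direction is up.
Checking another pair — B3 → E4 — gives the same interval.

up a perfect fourth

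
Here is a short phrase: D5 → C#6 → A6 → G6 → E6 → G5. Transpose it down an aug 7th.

D5 gives Ebb4
C#6 gives Db5
A6 gives Bbb5
G6 gives Abb5
E6 gives Fb5
G5 gives Abb4

Ebb4 Db5 Bbb5 Abb5 Fb5 Abb4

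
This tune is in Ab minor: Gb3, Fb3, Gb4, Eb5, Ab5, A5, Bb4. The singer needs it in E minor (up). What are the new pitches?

D4 C4 D5 B5 E6 E#6 F#5

Ab minor to E minor up is an augmented fifth, so every note moves up by that interval.
Gb3 → D4
Fb3 → C4
Gb4 → D5
Eb5 → B5
Ab5 → E6
A5 → E#6
Bb4 → F#5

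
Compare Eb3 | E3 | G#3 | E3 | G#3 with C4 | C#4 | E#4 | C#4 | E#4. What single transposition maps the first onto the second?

From Eb3 to C4 is 6 letter names — a sixth of some quality.
Eb3 to C4 is 9 semitones, which makes it a major sixth; the second version is higher, so the direction is up.
Checking another pair — G#3 → E#4 — gives the same interval.

up a major sixth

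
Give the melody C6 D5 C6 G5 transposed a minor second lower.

B5 C#5 B5 F#5

C6 down a minor second is B5.
D5: a second down reaches C, and 1 semitone makes it C#5.
C6 down a minor second is B5.
G5 down a minor second is F#5.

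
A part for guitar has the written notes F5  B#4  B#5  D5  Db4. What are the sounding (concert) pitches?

The guitar sounds a perfect octave below written, so transpose each written note down a perfect octave.
F5 → F4
B#4 → B#3
B#5 → B#4
D5 → D4
Db4 → Db3

F4 B#3 B#4 D4 Db3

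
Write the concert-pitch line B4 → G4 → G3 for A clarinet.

The A clarinet sounds a minor third below written, so the written part must be a minor third above concert — transpose each note up.
B4 -> D5
G4 -> Bb4
G3 -> Bb3

D5 Bb4 Bb3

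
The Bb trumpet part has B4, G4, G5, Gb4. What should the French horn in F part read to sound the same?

First find concert pitch: the Bb trumpet sounds a major second below written, so B4 G4 G5 Gb4 sounds A4 F4 F5 Fb4.
Then write for French horn in F: it sounds a perfect fifth below written, so the part must be a perfect fifth above concert.
A4 → E5
F4 → C5
F5 → C6
Fb4 → Cb5

E5 C5 C6 Cb5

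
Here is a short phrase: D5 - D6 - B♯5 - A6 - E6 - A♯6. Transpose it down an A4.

D5 -> Ab4
D6 -> Ab5
B#5 -> F#5
A6 -> Eb6
E6 -> Bb5
A#6 -> E6

Ab4 Ab5 F#5 Eb6 Bb5 E6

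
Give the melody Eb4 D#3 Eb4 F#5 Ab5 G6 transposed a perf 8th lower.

Eb3 D#2 Eb3 F#4 Ab4 G5

Eb4 -> Eb3
D#3 -> D#2
Eb4 -> Eb3
F#5 -> F#4
Ab5 -> Ab4
G6 -> G5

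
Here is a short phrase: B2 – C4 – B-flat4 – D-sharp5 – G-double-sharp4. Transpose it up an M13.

G#4 A5 G6 B#6 E##6

B2 gives G#4
C4 gives A5
Bb4 gives G6
D#5 gives B#6
G##4 gives E##6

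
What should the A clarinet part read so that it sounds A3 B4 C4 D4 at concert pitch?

C4 D5 Eb4 F4

The A clarinet sounds a minor third below written, so the written part must be a minor third above concert — transpose each note up.
A3 becomes C4
B4 becomes D5
C4 becomes Eb4
D4 becomes F4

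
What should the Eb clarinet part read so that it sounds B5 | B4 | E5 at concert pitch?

G#5 G#4 C#5

Written C4 sounds as Eb4 on the Eb clarinet, so concert pitches are written a minor third down.
B5 gives G#5
B4 gives G#4
E5 gives C#5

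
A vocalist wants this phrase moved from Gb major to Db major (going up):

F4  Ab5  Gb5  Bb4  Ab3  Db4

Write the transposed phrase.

From Gb up to Db is a perfect fifth; apply that to each pitch.
F4 → C5
Ab5 → Eb6
Gb5 → Db6
Bb4 → F5
Ab3 → Eb4
Db4 → Ab4

C5 Eb6 Db6 F5 Eb4 Ab4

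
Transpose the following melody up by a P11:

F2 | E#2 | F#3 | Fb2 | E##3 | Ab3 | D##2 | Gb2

Bb3 A#3 B4 Bbb3 A##4 Db5 G##3 Cb4

F2 gives Bb3
E#2 gives A#3
F#3 gives B4
Fb2 gives Bbb3
E##3 gives A##4
Ab3 gives Db5
D##2 gives G##3
Gb2 gives Cb4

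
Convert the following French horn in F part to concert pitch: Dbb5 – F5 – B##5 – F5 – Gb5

Gbb4 Bb4 E##5 Bb4 Cb5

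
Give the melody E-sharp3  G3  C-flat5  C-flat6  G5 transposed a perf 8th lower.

E#2 G2 Cb4 Cb5 G4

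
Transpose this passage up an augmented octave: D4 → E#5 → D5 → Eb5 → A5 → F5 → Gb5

D4 becomes D#5
E#5 becomes E##6
D5 becomes D#6
Eb5 becomes E6
A5 becomes A#6
F5 becomes F#6
Gb5 becomes G6

D#5 E##6 D#6 E6 A#6 F#6 G6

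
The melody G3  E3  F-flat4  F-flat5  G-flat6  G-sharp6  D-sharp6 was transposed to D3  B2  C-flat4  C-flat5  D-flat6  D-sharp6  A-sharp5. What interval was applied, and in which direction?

Take the first pair: G3 → D3. G to D spans 4 letter names, so the interval is some kind of fourth.
D3 to G3 is 5 semitones, which makes it a perfect fourth; the second version is lower, so the direction is down.
Checking another pair — D#6 → A#5 — gives the same interval.

down a perfect fourth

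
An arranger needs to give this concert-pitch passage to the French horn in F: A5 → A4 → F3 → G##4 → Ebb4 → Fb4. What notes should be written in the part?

E6 E5 C4 D##5 Bbb4 Cb5

Written C4 sounds as F3 on the French horn in F, so concert pitches are written a perfect fifth up.
A5 becomes E6
A4 becomes E5
F3 becomes C4
G##4 becomes D##5
Ebb4 becomes Bbb4
Fb4 becomes Cb5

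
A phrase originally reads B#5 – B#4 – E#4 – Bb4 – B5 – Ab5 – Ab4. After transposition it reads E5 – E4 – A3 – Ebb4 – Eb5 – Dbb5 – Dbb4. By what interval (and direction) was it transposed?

down an augmented fifth

From B#5 to E5 is 5 letter names — a fifth of some quality.
E5 to B#5 is 8 semitones, which makes it an augmented fifth; the second version is lower, so the direction is down.
Checking another pair — Ab4 → Dbb4 — gives the same interval.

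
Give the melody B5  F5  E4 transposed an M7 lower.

A major seventh down from B5 gives C5.
F5 down a major seventh is Gb4.
E4: a seventh down reaches F, and 11 semitones makes it F3.

C5 Gb4 F3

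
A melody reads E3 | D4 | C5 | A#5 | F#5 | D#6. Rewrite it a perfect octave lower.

E2 D3 C4 A#4 F#4 D#5

E3 becomes E2
D4 becomes D3
C5 becomes C4
A#5 becomes A#4
F#5 becomes F#4
D#6 becomes D#5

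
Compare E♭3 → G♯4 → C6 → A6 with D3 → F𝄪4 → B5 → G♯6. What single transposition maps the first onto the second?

down a minor second

From Eb3 to D3 is 2 letter names — a second of some quality.
D3 to Eb3 is 1 semitone, which makes it a minor second; the second version is lower, so the direction is down.
Checking another pair — A6 → G#6 — gives the same interval.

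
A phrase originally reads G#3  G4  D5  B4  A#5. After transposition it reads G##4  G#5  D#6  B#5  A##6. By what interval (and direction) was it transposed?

up an augmented octave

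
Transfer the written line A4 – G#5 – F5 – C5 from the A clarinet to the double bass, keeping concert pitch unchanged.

First find concert pitch: the A clarinet sounds a minor third below written, so A4 G#5 F5 C5 sounds F#4 E#5 D5 A4.
Then write for double bass: it sounds a perfect octave below written, so the part must be a perfect octave above concert.
F#4 → F#5
E#5 → E#6
D5 → D6
A4 → A5

F#5 E#6 D6 A5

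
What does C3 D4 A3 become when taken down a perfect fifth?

F2 G3 D3

A perfect fifth down from C3 gives F2.
D4 down a perfect fifth is G3.
A3: a fifth down reaches D, and 7 semitones makes it D3.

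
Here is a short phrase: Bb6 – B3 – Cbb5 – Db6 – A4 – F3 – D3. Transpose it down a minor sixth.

D6 D#3 Ebb4 F5 C#4 A2 F#2

Bb6 down a minor sixth is D6.
B3 down a minor sixth is D#3.
Cbb5: a sixth down reaches E, and 8 semitones makes it Ebb4.
A minor sixth down from Db6 gives F5.
A4: a sixth down reaches C, and 8 semitones makes it C#4.
F3 down a minor sixth is A2.
D3: a sixth down reaches F, and 8 semitones makes it F#2.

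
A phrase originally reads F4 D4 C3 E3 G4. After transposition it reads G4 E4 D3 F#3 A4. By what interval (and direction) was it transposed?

up a major second

From F4 to G4 is 2 letter names — a second of some quality.
F4 to G4 is 2 semitones, which makes it a major second; the second version is higher, so the direction is up.
Checking another pair — G4 → A4 — gives the same interval.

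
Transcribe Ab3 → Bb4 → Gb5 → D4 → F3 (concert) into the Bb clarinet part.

Written C4 sounds as Bb3 on the Bb clarinet, so concert pitches are written a major second up.
Ab3 gives Bb3
Bb4 gives C5
Gb5 gives Ab5
D4 gives E4
F3 gives G3

Bb3 C5 Ab5 E4 G3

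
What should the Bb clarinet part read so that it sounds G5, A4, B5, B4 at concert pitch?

The Bb clarinet sounds a major second below written, so the written part must be a major second above concert — transpose each note up.
G5 becomes A5
A4 becomes B4
B5 becomes C#6
B4 becomes C#5

A5 B4 C#6 C#5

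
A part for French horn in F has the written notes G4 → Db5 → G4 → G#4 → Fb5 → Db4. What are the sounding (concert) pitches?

C4 Gb4 C4 C#4 Bbb4 Gb3

The French horn in F sounds a perfect fifth below written, so transpose each written note down a perfect fifth.
G4 -> C4
Db5 -> Gb4
G4 -> C4
G#4 -> C#4
Fb5 -> Bbb4
Db4 -> Gb3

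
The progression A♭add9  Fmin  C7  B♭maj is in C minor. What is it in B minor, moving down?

C minor down to B minor is a minor second; each chord root moves by that interval while the quality stays the same.
A♭add9: root A♭ down a minor second → G, giving Gadd9.
Fmin: root F down a minor second → E, giving Emin.
C7: root C down a minor second → B, giving B7.
B♭maj: root B♭ down a minor second → A, giving Amaj.

Gadd9 Emin B7 Amaj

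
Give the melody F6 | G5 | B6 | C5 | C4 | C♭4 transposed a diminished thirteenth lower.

A#4 B#3 D##5 E#3 E#2 E2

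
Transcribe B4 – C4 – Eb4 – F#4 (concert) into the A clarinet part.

D5 Eb4 Gb4 A4

Written C4 sounds as A3 on the A clarinet, so concert pitches are written a minor third up.
B4 becomes D5
C4 becomes Eb4
Eb4 becomes Gb4
F#4 becomes A4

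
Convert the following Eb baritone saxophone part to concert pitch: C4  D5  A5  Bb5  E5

Written C4 on the Eb baritone saxophone sounds as Eb2, a major thirteenth lower; apply that shift to every note.
C4 -> Eb2
D5 -> F3
A5 -> C4
Bb5 -> Db4
E5 -> G3

Eb2 F3 C4 Db4 G3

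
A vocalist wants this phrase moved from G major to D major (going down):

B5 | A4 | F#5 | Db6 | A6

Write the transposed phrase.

F#5 E4 C#5 Ab5 E6

G major to D major down is a perfect fourth, so every note moves down by that interval.
B5 → F#5
A4 → E4
F#5 → C#5
Db6 → Ab5
A6 → E6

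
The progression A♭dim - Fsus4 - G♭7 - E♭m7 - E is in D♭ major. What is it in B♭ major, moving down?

Fdim Dsus4 Eb7 Cm7 C#

D♭ major down to B♭ major is a minor third; each chord root moves by that interval while the quality stays the same.
A♭dim: root A♭ down a minor third → F, giving Fdim.
Fsus4: root F down a minor third → D, giving Dsus4.
G♭7: root G♭ down a minor third → Eb, giving Eb7.
E♭m7: root E♭ down a minor third → C, giving Cm7.
E: root E down a minor third → C#, giving C#.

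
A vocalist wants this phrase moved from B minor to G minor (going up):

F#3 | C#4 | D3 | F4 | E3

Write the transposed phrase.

From B up to G is a minor sixth; apply that to each pitch.
F#3 becomes D4
C#4 becomes A4
D3 becomes Bb3
F4 becomes Db5
E3 becomes C4

D4 A4 Bb3 Db5 C4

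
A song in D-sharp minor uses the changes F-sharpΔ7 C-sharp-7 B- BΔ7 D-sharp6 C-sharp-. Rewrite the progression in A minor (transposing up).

CΔ7 G-7 F- FΔ7 A6 G-

D-sharp minor up to A minor is a diminished fifth; each chord root moves by that interval while the quality stays the same.
F-sharpΔ7: root F-sharp up a diminished fifth → C, giving CΔ7.
C-sharp-7: root C-sharp up a diminished fifth → G, giving G-7.
B-: root B up a diminished fifth → F, giving F-.
BΔ7: root B up a diminished fifth → F, giving FΔ7.
D-sharp6: root D-sharp up a diminished fifth → A, giving A6.
C-sharp-: root C-sharp up a diminished fifth → G, giving G-.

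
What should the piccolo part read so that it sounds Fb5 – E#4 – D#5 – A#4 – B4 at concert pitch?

Fb4 E#3 D#4 A#3 B3

The piccolo sounds a perfect octave above written, so the written part must be a perfect octave below concert — transpose each note down.
Fb5 becomes Fb4
E#4 becomes E#3
D#5 becomes D#4
A#4 becomes A#3
B4 becomes B3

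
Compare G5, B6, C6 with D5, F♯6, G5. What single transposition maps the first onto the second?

down a perfect fourth

From G5 to D5 is 4 letter names — a fourth of some quality.
D5 to G5 is 5 semitones, which makes it a perfect fourth; the second version is lower, so the direction is down.
Checking another pair — C6 → G5 — gives the same interval.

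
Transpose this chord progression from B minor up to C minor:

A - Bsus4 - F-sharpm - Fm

Bb Csus4 Gm Gbm

B minor up to C minor is a minor second; each chord root moves by that interval while the quality stays the same.
A: root A up a minor second → Bb, giving Bb.
Bsus4: root B up a minor second → C, giving Csus4.
F-sharpm: root F-sharp up a minor second → G, giving Gm.
Fm: root F up a minor second → Gb, giving Gbm.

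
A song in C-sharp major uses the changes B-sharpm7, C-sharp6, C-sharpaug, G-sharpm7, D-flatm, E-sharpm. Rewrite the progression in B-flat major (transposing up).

Am7 Bb6 Bbaug Fm7 Cbbm Dm

C-sharp major up to B-flat major is a diminished seventh; each chord root moves by that interval while the quality stays the same.
B-sharpm7: root B-sharp up a diminished seventh → A, giving Am7.
C-sharp6: root C-sharp up a diminished seventh → Bb, giving Bb6.
C-sharpaug: root C-sharp up a diminished seventh → Bb, giving Bbaug.
G-sharpm7: root G-sharp up a diminished seventh → F, giving Fm7.
D-flatm: root D-flat up a diminished seventh → Cbb, giving Cbbm.
E-sharpm: root E-sharp up a diminished seventh → D, giving Dm.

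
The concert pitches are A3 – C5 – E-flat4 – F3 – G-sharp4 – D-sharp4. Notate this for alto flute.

D4 F5 Ab4 Bb3 C#5 G#4

Written C4 sounds as G3 on the alto flute, so concert pitches are written a perfect fourth up.
A3 gives D4
C5 gives F5
Eb4 gives Ab4
F3 gives Bb3
G#4 gives C#5
D#4 gives G#4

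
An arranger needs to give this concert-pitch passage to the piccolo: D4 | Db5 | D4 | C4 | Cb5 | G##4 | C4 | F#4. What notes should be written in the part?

D3 Db4 D3 C3 Cb4 G##3 C3 F#3

Written C4 sounds as C5 on the piccolo, so concert pitches are written a perfect octave down.
D4 gives D3
Db5 gives Db4
D4 gives D3
C4 gives C3
Cb5 gives Cb4
G##4 gives G##3
C4 gives C3
F#4 gives F#3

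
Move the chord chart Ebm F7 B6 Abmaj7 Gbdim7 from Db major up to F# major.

G#m A#7 D##6 C#maj7 Bdim7

Db major up to F# major is an augmented third; each chord root moves by that interval while the quality stays the same.
Ebm: root Eb up an augmented third → G#, giving G#m.
F7: root F up an augmented third → A#, giving A#7.
B6: root B up an augmented third → D##, giving D##6.
Abmaj7: root Ab up an augmented third → C#, giving C#maj7.
Gbdim7: root Gb up an augmented third → B, giving Bdim7.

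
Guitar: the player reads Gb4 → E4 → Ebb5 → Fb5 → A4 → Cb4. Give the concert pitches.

Gb3 E3 Ebb4 Fb4 A3 Cb3

Written C4 on the guitar sounds as C3, a perfect octave lower; apply that shift to every note.
Gb4 gives Gb3
E4 gives E3
Ebb5 gives Ebb4
Fb5 gives Fb4
A4 gives A3
Cb4 gives Cb3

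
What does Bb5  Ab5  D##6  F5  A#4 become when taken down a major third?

A major third down from Bb5 gives Gb5.
Ab5: a third down reaches F, and 4 semitones makes it Fb5.
D##6: a third down reaches B, and 4 semitones makes it B#5.
A major third down from F5 gives Db5.
A major third down from A#4 gives F#4.

Gb5 Fb5 B#5 Db5 F#4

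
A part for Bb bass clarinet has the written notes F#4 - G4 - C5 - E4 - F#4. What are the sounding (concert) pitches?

The Bb bass clarinet sounds a major ninth below written, so transpose each written note down a major ninth.
F#4 → E3
G4 → F3
C5 → Bb3
E4 → D3
F#4 → E3

E3 F3 Bb3 D3 E3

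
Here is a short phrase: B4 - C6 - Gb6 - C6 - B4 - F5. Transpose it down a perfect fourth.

F#4 G5 Db6 G5 F#4 C5

B4 to F#4
C6 to G5
Gb6 to Db6
C6 to G5
B4 to F#4
F5 to C5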